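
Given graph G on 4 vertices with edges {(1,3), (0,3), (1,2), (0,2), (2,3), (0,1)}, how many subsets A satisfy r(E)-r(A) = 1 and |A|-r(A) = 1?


R(x,y) = sum over A in 2^E of x^(r(E)-r(A)) * y^(|A|-r(A)).
G has 4 vertices, 6 edges. r(E) = 3.
Enumerate all 2^6 = 64 subsets.
Count subsets with r(E)-r(A)=1 and |A|-r(A)=1: 4.

4


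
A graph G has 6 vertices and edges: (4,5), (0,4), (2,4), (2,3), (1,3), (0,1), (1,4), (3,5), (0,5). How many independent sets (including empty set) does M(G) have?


An independent set in a graphic matroid is an acyclic edge subset.
G has 6 vertices and 9 edges.
Enumerate all 2^9 = 512 subsets, checking for acyclicity.
Total independent sets = 306.

306


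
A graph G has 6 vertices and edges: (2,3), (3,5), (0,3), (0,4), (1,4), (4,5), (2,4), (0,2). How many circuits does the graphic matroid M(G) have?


A circuit in a graphic matroid = edge set of a simple cycle.
G has 6 vertices and 8 edges.
Enumerating all minimal edge subsets forming cycles...
Total circuits found: 7.

7


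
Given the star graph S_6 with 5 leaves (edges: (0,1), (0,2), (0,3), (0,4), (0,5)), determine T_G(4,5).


A star on 6 vertices is a tree with 5 edges.
T(x,y) = x^(5) for any tree.
T(4,5) = 4^5 = 1024.

1024


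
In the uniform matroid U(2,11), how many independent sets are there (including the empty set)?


Independent sets of U(2,11) are all subsets of size <= 2.
Count = C(11,0) + C(11,1) + C(11,2)
     = 1 + 11 + 55
     = 67.

67


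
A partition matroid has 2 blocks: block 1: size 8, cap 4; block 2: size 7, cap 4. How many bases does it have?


A basis picks exactly ci elements from block i.
Number of bases = product of C(|Si|, ci).
= C(8,4) * C(7,4)
= 70 * 35
= 2450.

2450


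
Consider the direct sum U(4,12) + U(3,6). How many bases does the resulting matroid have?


Bases of a direct sum M1 + M2: |B| = |B(M1)| * |B(M2)|.
|B(U(4,12))| = C(12,4) = 495.
|B(U(3,6))| = C(6,3) = 20.
Total bases = 495 * 20 = 9900.

9900


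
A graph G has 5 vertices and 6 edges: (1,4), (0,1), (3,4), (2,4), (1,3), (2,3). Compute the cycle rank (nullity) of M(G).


Cycle rank (nullity) = |E| - r(M) = |E| - (|V| - c).
|E| = 6, |V| = 5, c = 1.
Nullity = 6 - (5 - 1) = 6 - 4 = 2.

2


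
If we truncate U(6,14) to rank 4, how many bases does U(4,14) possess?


Truncating U(6,14) to rank 4 gives U(4,14).
Bases of U(4,14) are all 4-element subsets of 14 elements.
Number of bases = (14 choose 4) = 1001.

1001


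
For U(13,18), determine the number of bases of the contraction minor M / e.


Contracting e from U(13,18) gives U(12,17).
Bases of U(12,17) = C(17,12) = 6188.

6188


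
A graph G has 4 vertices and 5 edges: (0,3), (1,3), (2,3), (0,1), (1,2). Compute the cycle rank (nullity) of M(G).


Cycle rank (nullity) = |E| - r(M) = |E| - (|V| - c).
|E| = 5, |V| = 4, c = 1.
Nullity = 5 - (4 - 1) = 5 - 3 = 2.

2


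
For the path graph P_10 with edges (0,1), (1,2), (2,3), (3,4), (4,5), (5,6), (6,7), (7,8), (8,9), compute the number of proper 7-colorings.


P(P_10, k) = k * (k-1)^(9).
P(7) = 7 * 6^9 = 7 * 10077696 = 70543872.

70543872


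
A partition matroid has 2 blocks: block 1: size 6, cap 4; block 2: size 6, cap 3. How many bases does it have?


A basis picks exactly ci elements from block i.
Number of bases = product of C(|Si|, ci).
= C(6,4) * C(6,3)
= 15 * 20
= 300.

300


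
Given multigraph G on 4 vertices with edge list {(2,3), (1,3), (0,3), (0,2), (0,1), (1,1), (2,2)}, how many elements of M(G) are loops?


In a graphic matroid, a loop is a self-loop edge (u,u) with rank 0.
Examining all 7 edges for self-loops...
Self-loops found: (1,1), (2,2)
Number of loops = 2.

2


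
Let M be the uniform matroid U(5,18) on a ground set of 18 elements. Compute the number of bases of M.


Bases of U(5,18) are all 5-element subsets of the 18-element ground set.
Number of bases = C(18,5).
C(18,5) = 18! / (5! * 13!) = 8568.

8568


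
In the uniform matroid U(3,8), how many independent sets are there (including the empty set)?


Independent sets of U(3,8) are all subsets of size <= 3.
Count = C(8,0) + C(8,1) + C(8,2) + C(8,3)
     = 1 + 8 + 28 + 56
     = 93.

93


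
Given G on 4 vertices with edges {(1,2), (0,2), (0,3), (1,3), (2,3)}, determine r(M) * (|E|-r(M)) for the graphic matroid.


r(M) = |V| - c = 4 - 1 = 3.
nullity = |E| - r(M) = 5 - 3 = 2.
Product = 3 * 2 = 6.

6


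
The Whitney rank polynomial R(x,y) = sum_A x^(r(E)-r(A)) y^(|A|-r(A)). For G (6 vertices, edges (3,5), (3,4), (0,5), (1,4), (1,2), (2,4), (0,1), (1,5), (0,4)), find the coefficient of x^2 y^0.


R(x,y) = sum over A in 2^E of x^(r(E)-r(A)) * y^(|A|-r(A)).
G has 6 vertices, 9 edges. r(E) = 5.
Enumerate all 2^9 = 512 subsets.
Count subsets with r(E)-r(A)=2 and |A|-r(A)=0: 81.

81


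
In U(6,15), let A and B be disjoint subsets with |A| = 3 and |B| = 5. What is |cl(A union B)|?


|A union B| = 3 + 5 = 8 (disjoint).
In U(6,15), cl(S) = S if |S| < 6, else cl(S) = E.
Since 8 >= 6, cl(A union B) = E.
|cl(A union B)| = 15.

15


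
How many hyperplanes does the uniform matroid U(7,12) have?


Hyperplanes of U(7,12) are flats of rank 6.
In a uniform matroid, these are exactly the (6)-element subsets.
Count = C(12,6) = 12! / (6! * 6!) = 924.

924


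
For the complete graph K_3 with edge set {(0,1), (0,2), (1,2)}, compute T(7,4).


T(K_3; x,y) = x^2 + x + y.
T(7,4) = 49 + 7 + 4 = 60.

60


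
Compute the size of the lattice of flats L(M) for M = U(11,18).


Flats of U(11,18): every subset of size < 11 is a flat, plus E itself.
Count = (18 choose 0) + (18 choose 1) + (18 choose 2) + (18 choose 3) + (18 choose 4) + (18 choose 5) + (18 choose 6) + (18 choose 7) + (18 choose 8) + (18 choose 9) + (18 choose 10) + 1
     = 1 + 18 + 153 + 816 + 3060 + 8568 + 18564 + 31824 + 43758 + 48620 + 43758 + 1
     = 199141.

199141


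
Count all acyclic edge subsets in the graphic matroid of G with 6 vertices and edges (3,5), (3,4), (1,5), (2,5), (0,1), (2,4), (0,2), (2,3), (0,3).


An independent set in a graphic matroid is an acyclic edge subset.
G has 6 vertices and 9 edges.
Enumerate all 2^9 = 512 subsets, checking for acyclicity.
Total independent sets = 290.

290


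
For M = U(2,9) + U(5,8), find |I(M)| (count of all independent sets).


For a direct sum, |I(M1+M2)| = |I(M1)| * |I(M2)|.
|I(U(2,9))| = sum C(9,k) for k=0..2 = 46.
|I(U(5,8))| = sum C(8,k) for k=0..5 = 219.
Total = 46 * 219 = 10074.

10074


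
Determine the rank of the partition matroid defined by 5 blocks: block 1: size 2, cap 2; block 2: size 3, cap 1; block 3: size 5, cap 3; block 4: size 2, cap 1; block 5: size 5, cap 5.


Rank of a partition matroid = sum of min(|Si|, ci) for each block.
= min(2,2) + min(3,1) + min(5,3) + min(2,1) + min(5,5)
= 2 + 1 + 3 + 1 + 5
= 12.

12


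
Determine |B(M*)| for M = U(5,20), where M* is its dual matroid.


The dual of U(r,n) is U(n-r, n) = U(15,20).
Bases of U(15,20) are all (15)-element subsets.
|B(M*)| = C(20,15) = 15504.

15504


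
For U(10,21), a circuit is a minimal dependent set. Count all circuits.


In U(10,21), circuits are the (11)-element subsets.
Any set of 11 elements is dependent, and removing any one element gives
an independent set of size 10, so it is a minimal dependent set.
Number of circuits = C(21,11) = 21! / (11! * 10!) = 352716.

352716


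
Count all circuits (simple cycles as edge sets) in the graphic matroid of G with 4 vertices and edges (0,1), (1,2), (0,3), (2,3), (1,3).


A circuit in a graphic matroid = edge set of a simple cycle.
G has 4 vertices and 5 edges.
Enumerating all minimal edge subsets forming cycles...
Total circuits found: 3.

3


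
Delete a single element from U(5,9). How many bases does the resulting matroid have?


Deleting e from U(5,9) gives U(5,8) since n > r.
Bases of U(5,8) = C(8,5) = 56.

56


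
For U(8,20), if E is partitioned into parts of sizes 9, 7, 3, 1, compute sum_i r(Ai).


r(Ai) = min(|Ai|, 8) for each part.
Sum = min(9,8) + min(7,8) + min(3,8) + min(1,8)
    = 8 + 7 + 3 + 1
    = 19.

19


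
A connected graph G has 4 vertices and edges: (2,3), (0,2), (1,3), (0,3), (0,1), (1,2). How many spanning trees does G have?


By Kirchhoff's matrix tree theorem, the number of spanning trees equals
the determinant of any cofactor of the Laplacian matrix L.
G has 4 vertices and 6 edges.
Computing the (3 x 3) cofactor determinant gives 16.

16


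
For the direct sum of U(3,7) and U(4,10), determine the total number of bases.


Bases of a direct sum M1 + M2: |B| = |B(M1)| * |B(M2)|.
|B(U(3,7))| = C(7,3) = 35.
|B(U(4,10))| = C(10,4) = 210.
Total bases = 35 * 210 = 7350.

7350


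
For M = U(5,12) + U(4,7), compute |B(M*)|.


(M1+M2)* = M1* + M2*.
M1* = U(7,12), bases: C(12,7) = 792.
M2* = U(3,7), bases: C(7,3) = 35.
|B(M*)| = 792 * 35 = 27720.

27720


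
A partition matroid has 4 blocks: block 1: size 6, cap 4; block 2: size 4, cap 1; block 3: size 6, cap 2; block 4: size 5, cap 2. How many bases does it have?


A basis picks exactly ci elements from block i.
Number of bases = product of C(|Si|, ci).
= C(6,4) * C(4,1) * C(6,2) * C(5,2)
= 15 * 4 * 15 * 10
= 9000.

9000


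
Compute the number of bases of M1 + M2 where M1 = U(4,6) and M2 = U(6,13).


Bases of a direct sum M1 + M2: |B| = |B(M1)| * |B(M2)|.
|B(U(4,6))| = C(6,4) = 15.
|B(U(6,13))| = C(13,6) = 1716.
Total bases = 15 * 1716 = 25740.

25740


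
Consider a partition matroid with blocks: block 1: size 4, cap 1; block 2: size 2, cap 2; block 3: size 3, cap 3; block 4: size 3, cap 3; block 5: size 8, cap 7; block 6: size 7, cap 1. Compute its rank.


Rank of a partition matroid = sum of min(|Si|, ci) for each block.
= min(4,1) + min(2,2) + min(3,3) + min(3,3) + min(8,7) + min(7,1)
= 1 + 2 + 3 + 3 + 7 + 1
= 17.

17


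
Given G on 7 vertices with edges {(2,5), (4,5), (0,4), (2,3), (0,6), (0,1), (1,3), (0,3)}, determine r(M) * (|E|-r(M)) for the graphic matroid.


r(M) = |V| - c = 7 - 1 = 6.
nullity = |E| - r(M) = 8 - 6 = 2.
Product = 6 * 2 = 12.

12


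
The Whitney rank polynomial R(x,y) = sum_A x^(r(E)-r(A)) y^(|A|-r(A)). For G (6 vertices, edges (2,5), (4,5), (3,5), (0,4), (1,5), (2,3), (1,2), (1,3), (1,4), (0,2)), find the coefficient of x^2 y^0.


R(x,y) = sum over A in 2^E of x^(r(E)-r(A)) * y^(|A|-r(A)).
G has 6 vertices, 10 edges. r(E) = 5.
Enumerate all 2^10 = 1024 subsets.
Count subsets with r(E)-r(A)=2 and |A|-r(A)=0: 115.

115


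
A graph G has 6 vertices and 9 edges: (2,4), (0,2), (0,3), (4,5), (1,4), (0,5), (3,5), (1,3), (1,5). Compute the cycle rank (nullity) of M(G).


Cycle rank (nullity) = |E| - r(M) = |E| - (|V| - c).
|E| = 9, |V| = 6, c = 1.
Nullity = 9 - (6 - 1) = 9 - 5 = 4.

4


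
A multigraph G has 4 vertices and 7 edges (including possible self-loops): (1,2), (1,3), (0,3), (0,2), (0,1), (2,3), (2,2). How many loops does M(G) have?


In a graphic matroid, a loop is a self-loop edge (u,u) with rank 0.
Examining all 7 edges for self-loops...
Self-loops found: (2,2)
Number of loops = 1.

1


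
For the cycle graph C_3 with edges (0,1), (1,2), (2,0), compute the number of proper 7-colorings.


P(C_3, k) = (k-1)^3 + (-1)^3*(k-1).
P(7) = (6)^3 - 6
= 216 - 6 = 210.

210


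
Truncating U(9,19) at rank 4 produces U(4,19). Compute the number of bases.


Truncating U(9,19) to rank 4 gives U(4,19).
Bases of U(4,19) are all 4-element subsets of 19 elements.
Number of bases = (19 choose 4) = 3876.

3876


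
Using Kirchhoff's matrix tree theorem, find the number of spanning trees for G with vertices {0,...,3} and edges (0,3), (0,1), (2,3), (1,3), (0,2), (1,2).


By Kirchhoff's matrix tree theorem, the number of spanning trees equals
the determinant of any cofactor of the Laplacian matrix L.
G has 4 vertices and 6 edges.
Computing the (3 x 3) cofactor determinant gives 16.

16


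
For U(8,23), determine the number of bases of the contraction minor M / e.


Contracting e from U(8,23) gives U(7,22).
Bases of U(7,22) = C(22,7) = 170544.

170544


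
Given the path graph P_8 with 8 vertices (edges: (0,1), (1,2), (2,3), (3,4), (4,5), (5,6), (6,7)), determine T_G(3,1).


A path on 8 vertices is a tree with 7 edges.
T(x,y) = x^(7) for any tree.
T(3,1) = 3^7 = 2187.

2187


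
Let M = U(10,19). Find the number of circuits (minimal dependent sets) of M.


In U(10,19), circuits are the (11)-element subsets.
Any set of 11 elements is dependent, and removing any one element gives
an independent set of size 10, so it is a minimal dependent set.
Number of circuits = (19 choose 11) = 75582.

75582


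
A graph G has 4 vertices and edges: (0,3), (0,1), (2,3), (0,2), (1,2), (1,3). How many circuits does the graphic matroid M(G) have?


A circuit in a graphic matroid = edge set of a simple cycle.
G has 4 vertices and 6 edges.
Enumerating all minimal edge subsets forming cycles...
Total circuits found: 7.

7


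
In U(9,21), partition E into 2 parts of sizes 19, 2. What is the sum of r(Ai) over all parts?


r(Ai) = min(|Ai|, 9) for each part.
Sum = min(19,9) + min(2,9)
    = 9 + 2
    = 11.

11


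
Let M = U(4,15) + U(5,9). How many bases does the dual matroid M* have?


(M1+M2)* = M1* + M2*.
M1* = U(11,15), bases: C(15,11) = 1365.
M2* = U(4,9), bases: C(9,4) = 126.
|B(M*)| = 1365 * 126 = 171990.

171990


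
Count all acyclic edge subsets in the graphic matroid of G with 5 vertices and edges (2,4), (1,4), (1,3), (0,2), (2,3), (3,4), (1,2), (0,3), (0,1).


An independent set in a graphic matroid is an acyclic edge subset.
G has 5 vertices and 9 edges.
Enumerate all 2^9 = 512 subsets, checking for acyclicity.
Total independent sets = 198.

198


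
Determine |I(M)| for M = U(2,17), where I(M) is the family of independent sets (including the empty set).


Independent sets of U(2,17) are all subsets of size <= 2.
Count = (17 choose 0) + (17 choose 1) + (17 choose 2)
     = 1 + 17 + 136
     = 154.

154


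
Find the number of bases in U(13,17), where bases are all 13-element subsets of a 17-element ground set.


Bases of U(13,17) are all 13-element subsets of the 17-element ground set.
Number of bases = C(17,13).
(17 choose 13) = 2380.

2380


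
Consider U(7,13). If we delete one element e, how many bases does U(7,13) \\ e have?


Deleting e from U(7,13) gives U(7,12) since n > r.
Bases of U(7,12) = C(12,7) = 792.

792


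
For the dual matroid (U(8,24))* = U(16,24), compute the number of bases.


The dual of U(r,n) is U(n-r, n) = U(16,24).
Bases of U(16,24) are all (16)-element subsets.
|B(M*)| = (24 choose 16) = 735471.

735471


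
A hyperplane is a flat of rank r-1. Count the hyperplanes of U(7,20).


Hyperplanes of U(7,20) are flats of rank 6.
In a uniform matroid, these are exactly the (6)-element subsets.
Count = C(20,6) = 20! / (6! * 14!) = 38760.

38760


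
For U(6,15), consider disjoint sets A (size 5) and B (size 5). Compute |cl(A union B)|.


|A union B| = 5 + 5 = 10 (disjoint).
In U(6,15), cl(S) = S if |S| < 6, else cl(S) = E.
Since 10 >= 6, cl(A union B) = E.
|cl(A union B)| = 15.

15


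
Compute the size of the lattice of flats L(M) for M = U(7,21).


Flats of U(7,21): every subset of size < 7 is a flat, plus E itself.
Count = C(21,0) + C(21,1) + C(21,2) + C(21,3) + C(21,4) + C(21,5) + C(21,6) + 1
     = 1 + 21 + 210 + 1330 + 5985 + 20349 + 54264 + 1
     = 82161.

82161


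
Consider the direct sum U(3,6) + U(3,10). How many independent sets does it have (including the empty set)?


For a direct sum, |I(M1+M2)| = |I(M1)| * |I(M2)|.
|I(U(3,6))| = sum C(6,k) for k=0..3 = 42.
|I(U(3,10))| = sum C(10,k) for k=0..3 = 176.
Total = 42 * 176 = 7392.

7392


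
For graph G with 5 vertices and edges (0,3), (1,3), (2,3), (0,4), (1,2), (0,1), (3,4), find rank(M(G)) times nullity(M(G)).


r(M) = |V| - c = 5 - 1 = 4.
nullity = |E| - r(M) = 7 - 4 = 3.
Product = 4 * 3 = 12.

12


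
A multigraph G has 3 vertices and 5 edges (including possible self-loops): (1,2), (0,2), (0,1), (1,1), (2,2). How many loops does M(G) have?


In a graphic matroid, a loop is a self-loop edge (u,u) with rank 0.
Examining all 5 edges for self-loops...
Self-loops found: (1,1), (2,2)
Number of loops = 2.

2


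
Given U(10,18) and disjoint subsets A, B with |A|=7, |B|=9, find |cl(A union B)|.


|A union B| = 7 + 9 = 16 (disjoint).
In U(10,18), cl(S) = S if |S| < 10, else cl(S) = E.
Since 16 >= 10, cl(A union B) = E.
|cl(A union B)| = 18.

18


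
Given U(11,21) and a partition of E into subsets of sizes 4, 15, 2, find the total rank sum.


r(Ai) = min(|Ai|, 11) for each part.
Sum = min(4,11) + min(15,11) + min(2,11)
    = 4 + 11 + 2
    = 17.

17


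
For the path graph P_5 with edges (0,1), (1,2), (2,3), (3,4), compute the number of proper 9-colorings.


P(P_5, k) = k * (k-1)^(4).
P(9) = 9 * 8^4 = 9 * 4096 = 36864.

36864


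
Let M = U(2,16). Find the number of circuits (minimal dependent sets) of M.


In U(2,16), circuits are the (3)-element subsets.
Any set of 3 elements is dependent, and removing any one element gives
an independent set of size 2, so it is a minimal dependent set.
Number of circuits = C(16,3) = (16 * 15 * 14) / (1 * 2 * 3) = 560.

560


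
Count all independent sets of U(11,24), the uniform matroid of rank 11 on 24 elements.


Independent sets of U(11,24) are all subsets of size <= 11.
Count = C(24,0) + C(24,1) + C(24,2) + C(24,3) + C(24,4) + C(24,5) + C(24,6) + C(24,7) + C(24,8) + C(24,9) + C(24,10) + C(24,11)
     = 1 + 24 + 276 + 2024 + 10626 + 42504 + 134596 + 346104 + 735471 + 1307504 + 1961256 + 2496144
     = 7036530.

7036530


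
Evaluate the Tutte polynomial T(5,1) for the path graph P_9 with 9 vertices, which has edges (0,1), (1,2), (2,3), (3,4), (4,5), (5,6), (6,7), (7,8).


A path on 9 vertices is a tree with 8 edges.
T(x,y) = x^(8) for any tree.
T(5,1) = 5^8 = 390625.

390625


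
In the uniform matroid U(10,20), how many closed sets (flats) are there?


Flats of U(10,20): every subset of size < 10 is a flat, plus E itself.
Count = (20 choose 0) + (20 choose 1) + (20 choose 2) + (20 choose 3) + (20 choose 4) + (20 choose 5) + (20 choose 6) + (20 choose 7) + (20 choose 8) + (20 choose 9) + 1
     = 1 + 20 + 190 + 1140 + 4845 + 15504 + 38760 + 77520 + 125970 + 167960 + 1
     = 431911.

431911


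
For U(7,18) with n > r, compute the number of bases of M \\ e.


Deleting e from U(7,18) gives U(7,17) since n > r.
Bases of U(7,17) = C(17,7) = 17! / (7! * 10!) = 19448.

19448


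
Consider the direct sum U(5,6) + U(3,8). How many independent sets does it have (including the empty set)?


For a direct sum, |I(M1+M2)| = |I(M1)| * |I(M2)|.
|I(U(5,6))| = sum C(6,k) for k=0..5 = 63.
|I(U(3,8))| = sum C(8,k) for k=0..3 = 93.
Total = 63 * 93 = 5859.

5859


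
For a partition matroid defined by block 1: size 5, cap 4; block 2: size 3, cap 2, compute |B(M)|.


A basis picks exactly ci elements from block i.
Number of bases = product of C(|Si|, ci).
= C(5,4) * C(3,2)
= 5 * 3
= 15.

15


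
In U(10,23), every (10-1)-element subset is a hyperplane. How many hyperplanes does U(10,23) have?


Hyperplanes of U(10,23) are flats of rank 9.
In a uniform matroid, these are exactly the (9)-element subsets.
Count = C(23,9) = 817190.

817190


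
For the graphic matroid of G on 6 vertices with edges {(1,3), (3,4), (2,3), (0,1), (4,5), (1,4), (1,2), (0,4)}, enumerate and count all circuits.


A circuit in a graphic matroid = edge set of a simple cycle.
G has 6 vertices and 8 edges.
Enumerating all minimal edge subsets forming cycles...
Total circuits found: 6.

6


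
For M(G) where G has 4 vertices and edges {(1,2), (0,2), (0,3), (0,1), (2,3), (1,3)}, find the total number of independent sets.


An independent set in a graphic matroid is an acyclic edge subset.
G has 4 vertices and 6 edges.
Enumerate all 2^6 = 64 subsets, checking for acyclicity.
Total independent sets = 38.

38


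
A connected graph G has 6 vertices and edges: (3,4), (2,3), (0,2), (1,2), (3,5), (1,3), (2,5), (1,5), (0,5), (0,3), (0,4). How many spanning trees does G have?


By Kirchhoff's matrix tree theorem, the number of spanning trees equals
the determinant of any cofactor of the Laplacian matrix L.
G has 6 vertices and 11 edges.
Computing the (5 x 5) cofactor determinant gives 185.

185


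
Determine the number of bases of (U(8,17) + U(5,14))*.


(M1+M2)* = M1* + M2*.
M1* = U(9,17), bases: C(17,9) = 24310.
M2* = U(9,14), bases: C(14,9) = 2002.
|B(M*)| = 24310 * 2002 = 48668620.

48668620


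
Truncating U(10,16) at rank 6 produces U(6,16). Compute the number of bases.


Truncating U(10,16) to rank 6 gives U(6,16).
Bases of U(6,16) are all 6-element subsets of 16 elements.
Number of bases = C(16,6) = 8008.

8008


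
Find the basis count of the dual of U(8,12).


The dual of U(r,n) is U(n-r, n) = U(4,12).
Bases of U(4,12) are all (4)-element subsets.
|B(M*)| = C(12,4) = 12! / (4! * 8!) = 495.

495


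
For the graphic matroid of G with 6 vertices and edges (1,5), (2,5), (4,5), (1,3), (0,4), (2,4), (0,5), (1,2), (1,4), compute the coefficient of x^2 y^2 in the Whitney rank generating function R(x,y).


R(x,y) = sum over A in 2^E of x^(r(E)-r(A)) * y^(|A|-r(A)).
G has 6 vertices, 9 edges. r(E) = 5.
Enumerate all 2^9 = 512 subsets.
Count subsets with r(E)-r(A)=2 and |A|-r(A)=2: 8.

8


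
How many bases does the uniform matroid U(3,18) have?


Bases of U(3,18) are all 3-element subsets of the 18-element ground set.
Number of bases = C(18,3).
C(18,3) = 18! / (3! * 15!) = 816.

816


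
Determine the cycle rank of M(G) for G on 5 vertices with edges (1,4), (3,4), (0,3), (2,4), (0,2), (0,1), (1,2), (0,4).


Cycle rank (nullity) = |E| - r(M) = |E| - (|V| - c).
|E| = 8, |V| = 5, c = 1.
Nullity = 8 - (5 - 1) = 8 - 4 = 4.

4


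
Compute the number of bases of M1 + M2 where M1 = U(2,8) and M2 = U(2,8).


Bases of a direct sum M1 + M2: |B| = |B(M1)| * |B(M2)|.
|B(U(2,8))| = C(8,2) = 28.
|B(U(2,8))| = C(8,2) = 28.
Total bases = 28 * 28 = 784.

784


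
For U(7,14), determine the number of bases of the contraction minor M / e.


Contracting e from U(7,14) gives U(6,13).
Bases of U(6,13) = C(13,6) = 1716.

1716


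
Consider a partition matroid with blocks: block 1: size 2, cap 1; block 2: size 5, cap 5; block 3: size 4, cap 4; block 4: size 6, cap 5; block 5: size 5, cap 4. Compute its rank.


Rank of a partition matroid = sum of min(|Si|, ci) for each block.
= min(2,1) + min(5,5) + min(4,4) + min(6,5) + min(5,4)
= 1 + 5 + 4 + 5 + 4
= 19.

19


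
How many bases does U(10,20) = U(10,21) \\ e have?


Deleting e from U(10,21) gives U(10,20) since n > r.
Bases of U(10,20) = (20 choose 10) = 184756.

184756


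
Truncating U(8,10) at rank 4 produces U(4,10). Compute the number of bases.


Truncating U(8,10) to rank 4 gives U(4,10).
Bases of U(4,10) are all 4-element subsets of 10 elements.
Number of bases = C(10,4) = 10! / (4! * 6!) = 210.

210


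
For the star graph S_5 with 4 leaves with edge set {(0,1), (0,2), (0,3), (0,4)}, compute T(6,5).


A star on 5 vertices is a tree with 4 edges.
T(x,y) = x^(4) for any tree.
T(6,5) = 6^4 = 1296.

1296


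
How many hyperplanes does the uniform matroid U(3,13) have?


Hyperplanes of U(3,13) are flats of rank 2.
In a uniform matroid, these are exactly the (2)-element subsets.
Count = C(13,2) = (13 * 12) / (1 * 2) = 78.

78


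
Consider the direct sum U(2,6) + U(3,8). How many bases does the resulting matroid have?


Bases of a direct sum M1 + M2: |B| = |B(M1)| * |B(M2)|.
|B(U(2,6))| = C(6,2) = 15.
|B(U(3,8))| = C(8,3) = 56.
Total bases = 15 * 56 = 840.

840


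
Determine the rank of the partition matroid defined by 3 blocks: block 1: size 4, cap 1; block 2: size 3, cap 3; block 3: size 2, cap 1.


Rank of a partition matroid = sum of min(|Si|, ci) for each block.
= min(4,1) + min(3,3) + min(2,1)
= 1 + 3 + 1
= 5.

5


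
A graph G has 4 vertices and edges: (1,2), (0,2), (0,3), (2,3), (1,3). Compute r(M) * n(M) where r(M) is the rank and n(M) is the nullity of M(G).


r(M) = |V| - c = 4 - 1 = 3.
nullity = |E| - r(M) = 5 - 3 = 2.
Product = 3 * 2 = 6.

6


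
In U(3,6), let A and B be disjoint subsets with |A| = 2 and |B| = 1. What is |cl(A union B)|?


|A union B| = 2 + 1 = 3 (disjoint).
In U(3,6), cl(S) = S if |S| < 3, else cl(S) = E.
Since 3 >= 3, cl(A union B) = E.
|cl(A union B)| = 6.

6


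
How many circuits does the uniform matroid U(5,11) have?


In U(5,11), circuits are the (6)-element subsets.
Any set of 6 elements is dependent, and removing any one element gives
an independent set of size 5, so it is a minimal dependent set.
Number of circuits = C(11,6) = 462.

462


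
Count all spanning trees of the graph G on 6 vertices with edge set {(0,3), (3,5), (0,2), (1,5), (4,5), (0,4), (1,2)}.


By Kirchhoff's matrix tree theorem, the number of spanning trees equals
the determinant of any cofactor of the Laplacian matrix L.
G has 6 vertices and 7 edges.
Computing the (5 x 5) cofactor determinant gives 16.

16


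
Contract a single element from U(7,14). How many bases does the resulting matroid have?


Contracting e from U(7,14) gives U(6,13).
Bases of U(6,13) = C(13,6) = 1716.

1716


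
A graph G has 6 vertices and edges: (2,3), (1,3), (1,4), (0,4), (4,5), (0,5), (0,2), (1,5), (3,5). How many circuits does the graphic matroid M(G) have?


A circuit in a graphic matroid = edge set of a simple cycle.
G has 6 vertices and 9 edges.
Enumerating all minimal edge subsets forming cycles...
Total circuits found: 13.

13


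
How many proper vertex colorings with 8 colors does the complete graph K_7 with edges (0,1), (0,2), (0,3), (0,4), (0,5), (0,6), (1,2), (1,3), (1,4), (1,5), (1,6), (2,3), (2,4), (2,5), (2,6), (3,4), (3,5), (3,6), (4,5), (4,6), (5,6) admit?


P(K_7, k) = k(k-1)(k-2)...(k-6).
P(8) = (8) * (7) * (6) * (5) * (4) * (3) * (2) = 40320.

40320


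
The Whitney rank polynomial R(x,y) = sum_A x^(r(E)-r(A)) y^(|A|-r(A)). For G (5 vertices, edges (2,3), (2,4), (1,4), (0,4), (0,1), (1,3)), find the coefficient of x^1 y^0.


R(x,y) = sum over A in 2^E of x^(r(E)-r(A)) * y^(|A|-r(A)).
G has 5 vertices, 6 edges. r(E) = 4.
Enumerate all 2^6 = 64 subsets.
Count subsets with r(E)-r(A)=1 and |A|-r(A)=0: 19.

19


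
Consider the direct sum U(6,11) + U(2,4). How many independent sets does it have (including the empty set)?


For a direct sum, |I(M1+M2)| = |I(M1)| * |I(M2)|.
|I(U(6,11))| = sum C(11,k) for k=0..6 = 1486.
|I(U(2,4))| = sum C(4,k) for k=0..2 = 11.
Total = 1486 * 11 = 16346.

16346


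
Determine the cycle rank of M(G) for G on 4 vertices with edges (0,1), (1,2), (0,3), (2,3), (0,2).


Cycle rank (nullity) = |E| - r(M) = |E| - (|V| - c).
|E| = 5, |V| = 4, c = 1.
Nullity = 5 - (4 - 1) = 5 - 3 = 2.

2


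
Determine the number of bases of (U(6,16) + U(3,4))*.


(M1+M2)* = M1* + M2*.
M1* = U(10,16), bases: C(16,10) = 8008.
M2* = U(1,4), bases: C(4,1) = 4.
|B(M*)| = 8008 * 4 = 32032.

32032


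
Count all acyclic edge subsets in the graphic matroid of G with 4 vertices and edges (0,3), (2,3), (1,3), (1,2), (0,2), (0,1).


An independent set in a graphic matroid is an acyclic edge subset.
G has 4 vertices and 6 edges.
Enumerate all 2^6 = 64 subsets, checking for acyclicity.
Total independent sets = 38.

38


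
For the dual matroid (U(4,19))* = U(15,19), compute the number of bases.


The dual of U(r,n) is U(n-r, n) = U(15,19).
Bases of U(15,19) are all (15)-element subsets.
|B(M*)| = C(19,15) = 3876.

3876


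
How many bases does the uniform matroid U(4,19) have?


Bases of U(4,19) are all 4-element subsets of the 19-element ground set.
Number of bases = C(19,4).
C(19,4) = 19! / (4! * 15!) = 3876.

3876


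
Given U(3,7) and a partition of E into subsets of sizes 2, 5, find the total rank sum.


r(Ai) = min(|Ai|, 3) for each part.
Sum = min(2,3) + min(5,3)
    = 2 + 3
    = 5.

5


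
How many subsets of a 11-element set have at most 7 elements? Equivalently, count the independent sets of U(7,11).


Independent sets of U(7,11) are all subsets of size <= 7.
Count = C(11,0) + C(11,1) + C(11,2) + C(11,3) + C(11,4) + C(11,5) + C(11,6) + C(11,7)
     = 1 + 11 + 55 + 165 + 330 + 462 + 462 + 330
     = 1816.

1816


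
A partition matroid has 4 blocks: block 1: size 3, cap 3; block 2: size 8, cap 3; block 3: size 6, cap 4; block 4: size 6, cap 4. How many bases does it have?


A basis picks exactly ci elements from block i.
Number of bases = product of C(|Si|, ci).
= C(3,3) * C(8,3) * C(6,4) * C(6,4)
= 1 * 56 * 15 * 15
= 12600.

12600


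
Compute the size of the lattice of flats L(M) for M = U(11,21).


Flats of U(11,21): every subset of size < 11 is a flat, plus E itself.
Count = (21 choose 0) + (21 choose 1) + (21 choose 2) + (21 choose 3) + (21 choose 4) + (21 choose 5) + (21 choose 6) + (21 choose 7) + (21 choose 8) + (21 choose 9) + (21 choose 10) + 1
     = 1 + 21 + 210 + 1330 + 5985 + 20349 + 54264 + 116280 + 203490 + 293930 + 352716 + 1
     = 1048577.

1048577


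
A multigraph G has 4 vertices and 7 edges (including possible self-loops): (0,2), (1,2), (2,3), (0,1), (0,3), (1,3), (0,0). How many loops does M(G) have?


In a graphic matroid, a loop is a self-loop edge (u,u) with rank 0.
Examining all 7 edges for self-loops...
Self-loops found: (0,0)
Number of loops = 1.

1


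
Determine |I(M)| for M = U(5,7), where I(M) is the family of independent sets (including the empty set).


Independent sets of U(5,7) are all subsets of size <= 5.
Count = (7 choose 0) + (7 choose 1) + (7 choose 2) + (7 choose 3) + (7 choose 4) + (7 choose 5)
     = 1 + 7 + 21 + 35 + 35 + 21
     = 120.

120


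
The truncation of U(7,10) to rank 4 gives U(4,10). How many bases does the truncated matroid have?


Truncating U(7,10) to rank 4 gives U(4,10).
Bases of U(4,10) are all 4-element subsets of 10 elements.
Number of bases = (10 choose 4) = 210.

210


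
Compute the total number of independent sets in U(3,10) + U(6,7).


For a direct sum, |I(M1+M2)| = |I(M1)| * |I(M2)|.
|I(U(3,10))| = sum C(10,k) for k=0..3 = 176.
|I(U(6,7))| = sum C(7,k) for k=0..6 = 127.
Total = 176 * 127 = 22352.

22352


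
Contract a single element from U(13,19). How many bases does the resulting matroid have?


Contracting e from U(13,19) gives U(12,18).
Bases of U(12,18) = C(18,12) = 18! / (12! * 6!) = 18564.

18564


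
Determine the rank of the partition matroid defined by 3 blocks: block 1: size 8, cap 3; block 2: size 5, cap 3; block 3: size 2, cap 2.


Rank of a partition matroid = sum of min(|Si|, ci) for each block.
= min(8,3) + min(5,3) + min(2,2)
= 3 + 3 + 2
= 8.

8


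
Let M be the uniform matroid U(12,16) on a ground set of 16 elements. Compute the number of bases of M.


Bases of U(12,16) are all 12-element subsets of the 16-element ground set.
Number of bases = C(16,12).
C(16,12) = 16! / (12! * 4!) = 1820.

1820


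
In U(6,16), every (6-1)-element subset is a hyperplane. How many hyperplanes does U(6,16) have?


Hyperplanes of U(6,16) are flats of rank 5.
In a uniform matroid, these are exactly the (5)-element subsets.
Count = C(16,5) = 4368.

4368


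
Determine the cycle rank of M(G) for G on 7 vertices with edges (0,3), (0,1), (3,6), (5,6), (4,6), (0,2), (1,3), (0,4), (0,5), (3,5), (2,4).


Cycle rank (nullity) = |E| - r(M) = |E| - (|V| - c).
|E| = 11, |V| = 7, c = 1.
Nullity = 11 - (7 - 1) = 11 - 6 = 5.

5


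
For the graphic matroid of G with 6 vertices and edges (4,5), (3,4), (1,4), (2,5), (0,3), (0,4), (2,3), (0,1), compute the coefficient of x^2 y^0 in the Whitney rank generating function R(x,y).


R(x,y) = sum over A in 2^E of x^(r(E)-r(A)) * y^(|A|-r(A)).
G has 6 vertices, 8 edges. r(E) = 5.
Enumerate all 2^8 = 256 subsets.
Count subsets with r(E)-r(A)=2 and |A|-r(A)=0: 54.

54


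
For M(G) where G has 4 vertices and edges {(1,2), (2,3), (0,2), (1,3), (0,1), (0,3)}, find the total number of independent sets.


An independent set in a graphic matroid is an acyclic edge subset.
G has 4 vertices and 6 edges.
Enumerate all 2^6 = 64 subsets, checking for acyclicity.
Total independent sets = 38.

38


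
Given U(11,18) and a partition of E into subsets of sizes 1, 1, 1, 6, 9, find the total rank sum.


r(Ai) = min(|Ai|, 11) for each part.
Sum = min(1,11) + min(1,11) + min(1,11) + min(6,11) + min(9,11)
    = 1 + 1 + 1 + 6 + 9
    = 18.

18


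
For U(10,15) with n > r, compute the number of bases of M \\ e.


Deleting e from U(10,15) gives U(10,14) since n > r.
Bases of U(10,14) = (14 choose 10) = 1001.

1001


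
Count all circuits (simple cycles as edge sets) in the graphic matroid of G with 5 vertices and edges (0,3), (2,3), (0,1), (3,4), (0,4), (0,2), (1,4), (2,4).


A circuit in a graphic matroid = edge set of a simple cycle.
G has 5 vertices and 8 edges.
Enumerating all minimal edge subsets forming cycles...
Total circuits found: 12.

12


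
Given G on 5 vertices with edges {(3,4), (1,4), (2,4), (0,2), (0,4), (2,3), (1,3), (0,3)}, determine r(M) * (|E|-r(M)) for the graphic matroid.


r(M) = |V| - c = 5 - 1 = 4.
nullity = |E| - r(M) = 8 - 4 = 4.
Product = 4 * 4 = 16.

16


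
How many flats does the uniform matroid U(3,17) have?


Flats of U(3,17): every subset of size < 3 is a flat, plus E itself.
Count = (17 choose 0) + (17 choose 1) + (17 choose 2) + 1
     = 1 + 17 + 136 + 1
     = 155.

155


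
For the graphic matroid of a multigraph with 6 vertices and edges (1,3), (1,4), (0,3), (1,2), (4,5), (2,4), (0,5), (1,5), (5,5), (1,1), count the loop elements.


In a graphic matroid, a loop is a self-loop edge (u,u) with rank 0.
Examining all 10 edges for self-loops...
Self-loops found: (5,5), (1,1)
Number of loops = 2.

2


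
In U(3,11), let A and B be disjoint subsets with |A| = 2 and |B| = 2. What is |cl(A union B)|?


|A union B| = 2 + 2 = 4 (disjoint).
In U(3,11), cl(S) = S if |S| < 3, else cl(S) = E.
Since 4 >= 3, cl(A union B) = E.
|cl(A union B)| = 11.

11


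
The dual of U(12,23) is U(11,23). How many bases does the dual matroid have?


The dual of U(r,n) is U(n-r, n) = U(11,23).
Bases of U(11,23) are all (11)-element subsets.
|B(M*)| = C(23,11) = 1352078.

1352078


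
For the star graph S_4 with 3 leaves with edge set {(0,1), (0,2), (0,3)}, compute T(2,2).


A star on 4 vertices is a tree with 3 edges.
T(x,y) = x^(3) for any tree.
T(2,2) = 2^3 = 8.

8


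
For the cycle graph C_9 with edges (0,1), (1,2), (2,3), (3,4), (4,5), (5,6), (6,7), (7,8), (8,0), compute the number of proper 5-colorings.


P(C_9, k) = (k-1)^9 + (-1)^9*(k-1).
P(5) = (4)^9 - 4
= 262144 - 4 = 262140.

262140


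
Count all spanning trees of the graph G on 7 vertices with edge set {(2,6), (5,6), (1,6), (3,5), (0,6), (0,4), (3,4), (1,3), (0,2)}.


By Kirchhoff's matrix tree theorem, the number of spanning trees equals
the determinant of any cofactor of the Laplacian matrix L.
G has 7 vertices and 9 edges.
Computing the (6 x 6) cofactor determinant gives 44.

44


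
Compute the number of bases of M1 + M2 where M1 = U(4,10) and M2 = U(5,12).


Bases of a direct sum M1 + M2: |B| = |B(M1)| * |B(M2)|.
|B(U(4,10))| = C(10,4) = 210.
|B(U(5,12))| = C(12,5) = 792.
Total bases = 210 * 792 = 166320.

166320


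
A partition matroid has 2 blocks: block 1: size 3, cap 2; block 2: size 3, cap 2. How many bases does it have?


A basis picks exactly ci elements from block i.
Number of bases = product of C(|Si|, ci).
= C(3,2) * C(3,2)
= 3 * 3
= 9.

9


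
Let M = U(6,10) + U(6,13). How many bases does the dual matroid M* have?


(M1+M2)* = M1* + M2*.
M1* = U(4,10), bases: C(10,4) = 210.
M2* = U(7,13), bases: C(13,7) = 1716.
|B(M*)| = 210 * 1716 = 360360.

360360


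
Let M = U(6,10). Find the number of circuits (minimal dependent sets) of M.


In U(6,10), circuits are the (7)-element subsets.
Any set of 7 elements is dependent, and removing any one element gives
an independent set of size 6, so it is a minimal dependent set.
Number of circuits = C(10,7) = 10! / (7! * 3!) = 120.

120


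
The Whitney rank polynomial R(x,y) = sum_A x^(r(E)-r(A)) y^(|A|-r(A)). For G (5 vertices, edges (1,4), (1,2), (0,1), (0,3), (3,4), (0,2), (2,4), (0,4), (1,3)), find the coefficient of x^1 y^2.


R(x,y) = sum over A in 2^E of x^(r(E)-r(A)) * y^(|A|-r(A)).
G has 5 vertices, 9 edges. r(E) = 4.
Enumerate all 2^9 = 512 subsets.
Count subsets with r(E)-r(A)=1 and |A|-r(A)=2: 15.

15


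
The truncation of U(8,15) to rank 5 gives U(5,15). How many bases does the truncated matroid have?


Truncating U(8,15) to rank 5 gives U(5,15).
Bases of U(5,15) are all 5-element subsets of 15 elements.
Number of bases = (15 choose 5) = 3003.

3003


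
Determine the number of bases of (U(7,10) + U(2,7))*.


(M1+M2)* = M1* + M2*.
M1* = U(3,10), bases: C(10,3) = 120.
M2* = U(5,7), bases: C(7,5) = 21.
|B(M*)| = 120 * 21 = 2520.

2520


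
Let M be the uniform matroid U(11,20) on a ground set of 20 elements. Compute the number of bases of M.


Bases of U(11,20) are all 11-element subsets of the 20-element ground set.
Number of bases = C(20,11).
C(20,11) = 20! / (11! * 9!) = 167960.

167960


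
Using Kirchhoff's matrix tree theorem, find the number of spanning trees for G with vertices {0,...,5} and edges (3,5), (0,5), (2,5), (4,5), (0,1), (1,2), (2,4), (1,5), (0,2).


By Kirchhoff's matrix tree theorem, the number of spanning trees equals
the determinant of any cofactor of the Laplacian matrix L.
G has 6 vertices and 9 edges.
Computing the (5 x 5) cofactor determinant gives 40.

40


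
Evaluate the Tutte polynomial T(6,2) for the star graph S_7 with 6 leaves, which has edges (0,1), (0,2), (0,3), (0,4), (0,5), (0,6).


A star on 7 vertices is a tree with 6 edges.
T(x,y) = x^(6) for any tree.
T(6,2) = 6^6 = 46656.

46656


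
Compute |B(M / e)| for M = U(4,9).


Contracting e from U(4,9) gives U(3,8).
Bases of U(3,8) = C(8,3) = (8 * 7 * 6) / (1 * 2 * 3) = 56.

56


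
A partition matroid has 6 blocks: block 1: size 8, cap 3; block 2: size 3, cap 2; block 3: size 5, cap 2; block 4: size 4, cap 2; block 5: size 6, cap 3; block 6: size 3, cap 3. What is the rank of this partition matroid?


Rank of a partition matroid = sum of min(|Si|, ci) for each block.
= min(8,3) + min(3,2) + min(5,2) + min(4,2) + min(6,3) + min(3,3)
= 3 + 2 + 2 + 2 + 3 + 3
= 15.

15


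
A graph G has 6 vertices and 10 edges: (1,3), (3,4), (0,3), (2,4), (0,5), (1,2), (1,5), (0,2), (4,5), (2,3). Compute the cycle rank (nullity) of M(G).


Cycle rank (nullity) = |E| - r(M) = |E| - (|V| - c).
|E| = 10, |V| = 6, c = 1.
Nullity = 10 - (6 - 1) = 10 - 5 = 5.

5


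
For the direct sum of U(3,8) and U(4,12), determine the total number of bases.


Bases of a direct sum M1 + M2: |B| = |B(M1)| * |B(M2)|.
|B(U(3,8))| = C(8,3) = 56.
|B(U(4,12))| = C(12,4) = 495.
Total bases = 56 * 495 = 27720.

27720


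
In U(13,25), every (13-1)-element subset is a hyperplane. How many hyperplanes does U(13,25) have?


Hyperplanes of U(13,25) are flats of rank 12.
In a uniform matroid, these are exactly the (12)-element subsets.
Count = C(25,12) = 5200300.

5200300


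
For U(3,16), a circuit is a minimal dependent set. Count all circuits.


In U(3,16), circuits are the (4)-element subsets.
Any set of 4 elements is dependent, and removing any one element gives
an independent set of size 3, so it is a minimal dependent set.
Number of circuits = C(16,4) = 16! / (4! * 12!) = 1820.

1820


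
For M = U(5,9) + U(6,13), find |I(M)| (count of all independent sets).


For a direct sum, |I(M1+M2)| = |I(M1)| * |I(M2)|.
|I(U(5,9))| = sum C(9,k) for k=0..5 = 382.
|I(U(6,13))| = sum C(13,k) for k=0..6 = 4096.
Total = 382 * 4096 = 1564672.

1564672


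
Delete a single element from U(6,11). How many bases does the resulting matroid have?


Deleting e from U(6,11) gives U(6,10) since n > r.
Bases of U(6,10) = (10 choose 6) = 210.

210
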